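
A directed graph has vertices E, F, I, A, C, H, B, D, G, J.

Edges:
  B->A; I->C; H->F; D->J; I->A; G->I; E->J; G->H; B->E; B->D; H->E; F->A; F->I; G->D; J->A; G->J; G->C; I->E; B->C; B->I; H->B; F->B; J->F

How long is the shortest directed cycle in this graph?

For each vertex v, BFS finds the shortest path from v back to v.
The shortest such closed walk is F → B → D → J → F, length 4.

4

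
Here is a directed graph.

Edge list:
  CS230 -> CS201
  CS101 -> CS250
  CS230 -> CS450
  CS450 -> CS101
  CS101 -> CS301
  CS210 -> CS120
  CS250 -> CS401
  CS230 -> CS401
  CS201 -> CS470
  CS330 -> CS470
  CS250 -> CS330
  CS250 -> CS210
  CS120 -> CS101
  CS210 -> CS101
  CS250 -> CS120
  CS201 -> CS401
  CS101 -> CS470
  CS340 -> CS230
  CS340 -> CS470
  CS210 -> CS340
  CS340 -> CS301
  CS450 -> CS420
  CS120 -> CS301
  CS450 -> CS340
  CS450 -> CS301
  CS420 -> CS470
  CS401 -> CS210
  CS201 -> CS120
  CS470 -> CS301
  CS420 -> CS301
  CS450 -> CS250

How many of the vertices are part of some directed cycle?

A vertex is on a directed cycle iff it belongs to a strongly connected component of size ≥ 2 (or has a self-loop).
The vertices on cycles are {CS101, CS120, CS201, CS210, CS230, CS250, CS340, CS401, CS450} — 9 in total.

9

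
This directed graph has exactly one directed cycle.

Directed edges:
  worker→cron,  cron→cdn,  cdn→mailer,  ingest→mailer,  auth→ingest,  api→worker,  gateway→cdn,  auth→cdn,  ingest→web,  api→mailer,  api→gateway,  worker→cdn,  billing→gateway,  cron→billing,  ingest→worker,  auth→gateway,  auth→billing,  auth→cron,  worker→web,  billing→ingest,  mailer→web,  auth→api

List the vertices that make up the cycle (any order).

cron, ingest, worker, billing

DFS with gray/black marking from billing:
billing gray
  ingest gray
    mailer gray
      web gray
      web black
    mailer black
    worker gray
      cron gray
        cdn gray
          cdn→mailer: mailer black — skip
        cdn black
        cron→billing: billing is gray → back edge
Back edge closes the cycle billing → ingest → worker → cron → billing; its vertices are {cron, ingest, worker, billing}.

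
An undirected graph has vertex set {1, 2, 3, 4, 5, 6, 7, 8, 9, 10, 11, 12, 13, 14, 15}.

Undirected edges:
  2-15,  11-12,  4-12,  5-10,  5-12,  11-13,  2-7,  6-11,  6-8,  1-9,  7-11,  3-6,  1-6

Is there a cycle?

No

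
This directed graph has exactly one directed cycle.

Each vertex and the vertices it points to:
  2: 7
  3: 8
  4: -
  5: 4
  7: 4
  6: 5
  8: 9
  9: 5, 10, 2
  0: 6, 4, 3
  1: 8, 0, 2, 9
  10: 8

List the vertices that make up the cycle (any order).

DFS with gray/black marking from 9:
9 gray
  5 gray
    4 gray
    4 black
  5 black
  10 gray
    8 gray
      8→9: 9 is gray → back edge
Back edge closes the cycle 9 → 10 → 8 → 9; its vertices are {8, 9, 10}.

8, 9, 10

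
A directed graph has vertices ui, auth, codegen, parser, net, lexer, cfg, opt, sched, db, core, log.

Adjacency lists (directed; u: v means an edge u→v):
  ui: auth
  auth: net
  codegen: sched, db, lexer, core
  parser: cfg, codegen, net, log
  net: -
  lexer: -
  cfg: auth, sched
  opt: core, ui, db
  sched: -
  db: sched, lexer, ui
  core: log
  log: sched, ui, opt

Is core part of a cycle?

core is on a cycle iff core can reach itself via ≥1 edge.
core → log → opt → core — yes.

Yes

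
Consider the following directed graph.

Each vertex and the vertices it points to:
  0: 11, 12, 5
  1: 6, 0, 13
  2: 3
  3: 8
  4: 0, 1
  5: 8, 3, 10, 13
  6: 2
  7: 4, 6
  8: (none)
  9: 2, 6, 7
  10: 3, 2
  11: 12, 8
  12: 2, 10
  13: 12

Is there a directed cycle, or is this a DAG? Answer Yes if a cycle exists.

No

DFS with white/gray/black marking, starting from 12:
12 gray
  2 gray
    3 gray
      8 gray
      8 black
    3 black
  2 black
  10 gray
    10→3: 3 black — skip
    10→2: 2 black — skip
  10 black
12 black
0 gray
  11 gray
    11→12: 12 black — skip
    11→8: 8 black — skip
  11 black
  0→12: 12 black — skip
  5 gray
    5→8: 8 black — skip
    5→3: 3 black — skip
    5→10: 10 black — skip
    13 gray
      13→12: 12 black — skip
    13 black
  5 black
0 black
1 gray
  6 gray
    6→2: 2 black — skip
  6 black
  1→0: 0 black — skip
  1→13: 13 black — skip
1 black
4 gray
  4→0: 0 black — skip
  4→1: 1 black — skip
4 black
7 gray
  7→4: 4 black — skip
  7→6: 6 black — skip
7 black
9 gray
  9→2: 2 black — skip
  9→6: 6 black — skip
  9→7: 7 black — skip
9 black
Every edge goes to a white or black vertex — no back edge, so the graph is acyclic.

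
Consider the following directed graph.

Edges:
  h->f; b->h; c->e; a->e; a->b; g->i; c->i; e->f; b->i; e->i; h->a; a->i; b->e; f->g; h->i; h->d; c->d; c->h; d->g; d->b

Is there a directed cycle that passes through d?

Yes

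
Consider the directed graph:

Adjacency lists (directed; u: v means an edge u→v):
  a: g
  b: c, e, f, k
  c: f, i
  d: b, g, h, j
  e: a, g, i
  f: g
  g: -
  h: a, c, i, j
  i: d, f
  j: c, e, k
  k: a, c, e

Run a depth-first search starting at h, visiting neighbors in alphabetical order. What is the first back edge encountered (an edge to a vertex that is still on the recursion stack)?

b→c

DFS from h (visiting neighbors in alphabetical order); mark gray on enter, black on exit:
h gray
  a gray
    g gray
    g black
  a black
  c gray
    f gray
      f→g: g black — skip
    f black
    i gray
      d gray
        b gray
          b→c: c is gray → back edge
First back edge: b → c.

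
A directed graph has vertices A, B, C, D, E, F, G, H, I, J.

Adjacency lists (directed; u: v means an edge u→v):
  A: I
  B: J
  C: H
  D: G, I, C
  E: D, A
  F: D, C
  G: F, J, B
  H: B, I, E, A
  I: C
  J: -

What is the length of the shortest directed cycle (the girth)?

For each vertex v, BFS finds the shortest path from v back to v.
The shortest such closed walk is F → D → G → F, length 3.

3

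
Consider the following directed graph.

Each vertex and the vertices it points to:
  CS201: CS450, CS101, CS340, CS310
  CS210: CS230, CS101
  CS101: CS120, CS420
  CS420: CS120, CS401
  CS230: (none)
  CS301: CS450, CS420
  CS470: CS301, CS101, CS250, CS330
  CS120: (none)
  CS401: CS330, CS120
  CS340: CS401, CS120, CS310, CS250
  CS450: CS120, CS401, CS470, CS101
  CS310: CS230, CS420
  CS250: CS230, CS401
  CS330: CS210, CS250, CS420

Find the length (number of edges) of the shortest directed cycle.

For each vertex v, BFS finds the shortest path from v back to v.
The shortest such closed walk is CS450 → CS470 → CS301 → CS450, length 3.

3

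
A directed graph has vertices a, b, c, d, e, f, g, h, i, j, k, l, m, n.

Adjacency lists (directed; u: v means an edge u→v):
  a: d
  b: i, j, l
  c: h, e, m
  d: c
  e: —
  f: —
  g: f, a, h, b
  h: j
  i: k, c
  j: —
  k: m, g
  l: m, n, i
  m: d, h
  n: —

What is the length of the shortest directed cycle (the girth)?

For each vertex v, BFS finds the shortest path from v back to v.
The shortest such closed walk is c → m → d → c, length 3.

3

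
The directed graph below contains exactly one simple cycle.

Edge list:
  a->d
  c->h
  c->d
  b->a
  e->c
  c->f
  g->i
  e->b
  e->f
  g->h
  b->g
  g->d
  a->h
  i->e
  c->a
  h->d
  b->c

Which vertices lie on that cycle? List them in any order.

b, e, g, i

DFS with gray/black marking from i:
i gray
  e gray
    c gray
      h gray
        d gray
        d black
      h black
      c→d: d black — skip
      f gray
      f black
      a gray
        a→h: h black — skip
        a→d: d black — skip
      a black
    c black
    e→f: f black — skip
    b gray
      g gray
        g→i: i is gray → back edge
Back edge closes the cycle i → e → b → g → i; its vertices are {b, e, g, i}.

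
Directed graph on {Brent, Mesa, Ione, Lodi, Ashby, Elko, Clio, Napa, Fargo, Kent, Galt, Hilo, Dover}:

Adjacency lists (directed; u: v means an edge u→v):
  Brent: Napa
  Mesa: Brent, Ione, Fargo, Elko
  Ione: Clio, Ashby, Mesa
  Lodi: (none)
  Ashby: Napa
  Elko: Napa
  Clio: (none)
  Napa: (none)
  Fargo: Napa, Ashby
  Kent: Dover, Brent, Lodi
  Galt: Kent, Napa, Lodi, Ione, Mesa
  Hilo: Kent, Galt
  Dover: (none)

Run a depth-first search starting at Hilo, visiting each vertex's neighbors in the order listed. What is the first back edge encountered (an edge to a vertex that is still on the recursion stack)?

DFS from Hilo (visiting each vertex's neighbors in the order listed); mark gray on enter, black on exit:
Hilo gray
  Kent gray
    Dover gray
    Dover black
    Brent gray
      Napa gray
      Napa black
    Brent black
    Lodi gray
    Lodi black
  Kent black
  Galt gray
    Galt→Kent: Kent black — skip
    Galt→Napa: Napa black — skip
    Galt→Lodi: Lodi black — skip
    Ione gray
      Clio gray
      Clio black
      Ashby gray
        Ashby→Napa: Napa black — skip
      Ashby black
      Mesa gray
        Mesa→Brent: Brent black — skip
        Mesa→Ione: Ione is gray → back edge
First back edge: Mesa → Ione.

Mesa->Ione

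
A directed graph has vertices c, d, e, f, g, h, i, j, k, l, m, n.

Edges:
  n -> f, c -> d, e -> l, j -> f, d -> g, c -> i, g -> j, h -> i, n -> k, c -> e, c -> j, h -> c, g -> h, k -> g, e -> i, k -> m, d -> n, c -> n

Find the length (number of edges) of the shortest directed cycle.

4

For each vertex v, BFS finds the shortest path from v back to v.
The shortest such closed walk is c → d → g → h → c, length 4.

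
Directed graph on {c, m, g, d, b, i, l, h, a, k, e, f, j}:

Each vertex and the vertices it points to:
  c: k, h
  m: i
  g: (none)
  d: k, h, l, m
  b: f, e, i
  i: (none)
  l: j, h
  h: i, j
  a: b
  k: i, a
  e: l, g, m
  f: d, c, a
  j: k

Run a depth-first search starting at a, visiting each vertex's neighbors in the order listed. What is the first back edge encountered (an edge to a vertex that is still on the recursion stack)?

DFS from a (visiting each vertex's neighbors in the order listed); mark gray on enter, black on exit:
a gray
  b gray
    f gray
      d gray
        k gray
          i gray
          i black
          k→a: a is gray → back edge
First back edge: k → a.

k->a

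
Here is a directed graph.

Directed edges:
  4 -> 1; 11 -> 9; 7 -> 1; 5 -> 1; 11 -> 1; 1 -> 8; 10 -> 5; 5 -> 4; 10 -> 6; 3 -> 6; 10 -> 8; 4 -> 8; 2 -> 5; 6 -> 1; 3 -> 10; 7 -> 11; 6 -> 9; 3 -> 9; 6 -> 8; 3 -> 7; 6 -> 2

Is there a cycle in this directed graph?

DFS with white/gray/black marking, starting from 2:
2 gray
  5 gray
    4 gray
      1 gray
        8 gray
        8 black
      1 black
      4→8: 8 black — skip
    4 black
    5→1: 1 black — skip
  5 black
2 black
3 gray
  10 gray
    6 gray
      9 gray
      9 black
      6→8: 8 black — skip
      6→2: 2 black — skip
      6→1: 1 black — skip
    6 black
    10→5: 5 black — skip
    10→8: 8 black — skip
  10 black
  3→9: 9 black — skip
  7 gray
    7→1: 1 black — skip
    11 gray
      11→1: 1 black — skip
      11→9: 9 black — skip
    11 black
  7 black
  3→6: 6 black — skip
3 black
Every edge goes to a white or black vertex — no back edge, so the graph is acyclic.

No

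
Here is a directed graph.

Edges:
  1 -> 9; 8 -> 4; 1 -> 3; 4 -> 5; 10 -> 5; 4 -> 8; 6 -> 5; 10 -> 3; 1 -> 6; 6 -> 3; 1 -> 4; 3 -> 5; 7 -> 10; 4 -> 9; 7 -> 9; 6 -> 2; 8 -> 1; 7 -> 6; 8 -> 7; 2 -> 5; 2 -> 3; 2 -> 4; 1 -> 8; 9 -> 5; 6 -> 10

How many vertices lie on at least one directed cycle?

A vertex is on a directed cycle iff it belongs to a strongly connected component of size ≥ 2 (or has a self-loop).
The vertices on cycles are {1, 2, 4, 6, 7, 8} — 6 in total.

6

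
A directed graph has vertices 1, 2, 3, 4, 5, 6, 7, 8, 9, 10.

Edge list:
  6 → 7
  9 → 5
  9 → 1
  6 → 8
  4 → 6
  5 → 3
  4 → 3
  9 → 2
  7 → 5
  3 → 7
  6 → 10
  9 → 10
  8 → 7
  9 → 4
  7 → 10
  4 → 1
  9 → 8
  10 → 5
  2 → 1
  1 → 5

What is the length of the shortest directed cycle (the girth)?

3

For each vertex v, BFS finds the shortest path from v back to v.
The shortest such closed walk is 3 → 7 → 5 → 3, length 3.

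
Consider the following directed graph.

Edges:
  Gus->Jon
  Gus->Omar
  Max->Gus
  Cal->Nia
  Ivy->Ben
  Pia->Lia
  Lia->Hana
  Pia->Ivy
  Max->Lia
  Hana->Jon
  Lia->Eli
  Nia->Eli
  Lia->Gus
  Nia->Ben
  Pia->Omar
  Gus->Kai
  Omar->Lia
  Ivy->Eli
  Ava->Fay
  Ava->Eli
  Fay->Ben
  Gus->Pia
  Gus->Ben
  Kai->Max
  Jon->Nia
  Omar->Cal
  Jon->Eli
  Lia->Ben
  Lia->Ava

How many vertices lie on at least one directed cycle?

6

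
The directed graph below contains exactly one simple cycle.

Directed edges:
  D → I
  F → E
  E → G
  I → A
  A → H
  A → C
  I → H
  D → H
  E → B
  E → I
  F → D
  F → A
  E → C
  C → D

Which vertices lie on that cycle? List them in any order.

A, C, D, I

DFS with gray/black marking from I:
I gray
  A gray
    C gray
      D gray
        H gray
        H black
        D→I: I is gray → back edge
Back edge closes the cycle I → A → C → D → I; its vertices are {A, C, D, I}.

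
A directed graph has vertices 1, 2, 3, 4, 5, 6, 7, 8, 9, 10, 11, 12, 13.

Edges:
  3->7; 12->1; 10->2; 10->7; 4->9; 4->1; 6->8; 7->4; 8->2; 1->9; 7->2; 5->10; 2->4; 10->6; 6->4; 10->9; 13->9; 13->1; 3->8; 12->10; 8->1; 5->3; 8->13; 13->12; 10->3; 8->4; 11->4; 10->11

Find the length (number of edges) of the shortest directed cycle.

5

For each vertex v, BFS finds the shortest path from v back to v.
The shortest such closed walk is 10 → 6 → 8 → 13 → 12 → 10, length 5.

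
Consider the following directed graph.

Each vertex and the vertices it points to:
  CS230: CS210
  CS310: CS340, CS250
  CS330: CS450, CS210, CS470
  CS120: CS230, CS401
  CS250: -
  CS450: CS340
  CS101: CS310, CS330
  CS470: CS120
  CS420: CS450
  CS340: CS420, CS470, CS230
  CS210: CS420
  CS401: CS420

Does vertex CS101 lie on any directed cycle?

No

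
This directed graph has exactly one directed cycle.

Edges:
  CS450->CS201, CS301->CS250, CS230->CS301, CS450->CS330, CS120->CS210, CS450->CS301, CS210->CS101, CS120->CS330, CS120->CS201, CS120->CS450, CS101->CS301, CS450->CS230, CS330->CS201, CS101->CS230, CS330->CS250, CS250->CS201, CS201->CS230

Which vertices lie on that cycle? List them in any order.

CS201, CS230, CS250, CS301

DFS with gray/black marking from CS230:
CS230 gray
  CS301 gray
    CS250 gray
      CS201 gray
        CS201→CS230: CS230 is gray → back edge
Back edge closes the cycle CS230 → CS301 → CS250 → CS201 → CS230; its vertices are {CS201, CS230, CS250, CS301}.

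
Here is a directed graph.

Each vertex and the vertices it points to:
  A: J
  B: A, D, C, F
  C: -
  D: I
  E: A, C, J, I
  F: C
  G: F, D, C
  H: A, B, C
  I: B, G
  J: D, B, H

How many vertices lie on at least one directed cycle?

A vertex is on a directed cycle iff it belongs to a strongly connected component of size ≥ 2 (or has a self-loop).
The vertices on cycles are {A, B, D, G, H, I, J} — 7 in total.

7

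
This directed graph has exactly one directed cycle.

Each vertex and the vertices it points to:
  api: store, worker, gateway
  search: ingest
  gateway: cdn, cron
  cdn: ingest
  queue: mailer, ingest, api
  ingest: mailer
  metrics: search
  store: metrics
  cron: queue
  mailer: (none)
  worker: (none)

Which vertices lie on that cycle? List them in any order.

api, cron, queue, gateway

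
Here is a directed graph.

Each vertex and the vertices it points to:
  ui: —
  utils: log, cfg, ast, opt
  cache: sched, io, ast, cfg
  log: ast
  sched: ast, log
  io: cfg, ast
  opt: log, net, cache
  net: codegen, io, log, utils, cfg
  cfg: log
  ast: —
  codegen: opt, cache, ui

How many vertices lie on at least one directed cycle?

A vertex is on a directed cycle iff it belongs to a strongly connected component of size ≥ 2 (or has a self-loop).
The vertices on cycles are {net, opt, utils, codegen} — 4 in total.

4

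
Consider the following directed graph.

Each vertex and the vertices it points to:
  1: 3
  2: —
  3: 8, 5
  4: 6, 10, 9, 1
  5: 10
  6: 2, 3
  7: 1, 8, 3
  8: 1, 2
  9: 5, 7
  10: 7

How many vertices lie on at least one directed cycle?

6

A vertex is on a directed cycle iff it belongs to a strongly connected component of size ≥ 2 (or has a self-loop).
The vertices on cycles are {1, 3, 5, 7, 8, 10} — 6 in total.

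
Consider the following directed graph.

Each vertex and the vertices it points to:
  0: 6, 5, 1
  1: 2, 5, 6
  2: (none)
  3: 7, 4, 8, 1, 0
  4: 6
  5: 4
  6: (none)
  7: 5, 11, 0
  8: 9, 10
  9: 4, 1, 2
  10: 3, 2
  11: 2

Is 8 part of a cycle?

Yes

8 is on a cycle iff 8 can reach itself via ≥1 edge.
8 → 10 → 3 → 8 — yes.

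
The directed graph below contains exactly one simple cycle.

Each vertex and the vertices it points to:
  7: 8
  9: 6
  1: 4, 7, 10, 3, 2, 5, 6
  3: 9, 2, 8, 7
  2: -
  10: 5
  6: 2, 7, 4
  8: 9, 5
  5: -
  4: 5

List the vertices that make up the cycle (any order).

6, 7, 8, 9

DFS with gray/black marking from 9:
9 gray
  6 gray
    2 gray
    2 black
    7 gray
      8 gray
        8→9: 9 is gray → back edge
Back edge closes the cycle 9 → 6 → 7 → 8 → 9; its vertices are {6, 7, 8, 9}.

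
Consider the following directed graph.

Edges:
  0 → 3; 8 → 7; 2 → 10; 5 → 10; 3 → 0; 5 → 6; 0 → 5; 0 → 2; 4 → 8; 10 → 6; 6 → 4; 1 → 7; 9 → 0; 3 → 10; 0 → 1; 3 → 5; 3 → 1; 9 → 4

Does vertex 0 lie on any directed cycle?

0 is on a cycle iff 0 can reach itself via ≥1 edge.
0 → 3 → 0 — yes.

Yes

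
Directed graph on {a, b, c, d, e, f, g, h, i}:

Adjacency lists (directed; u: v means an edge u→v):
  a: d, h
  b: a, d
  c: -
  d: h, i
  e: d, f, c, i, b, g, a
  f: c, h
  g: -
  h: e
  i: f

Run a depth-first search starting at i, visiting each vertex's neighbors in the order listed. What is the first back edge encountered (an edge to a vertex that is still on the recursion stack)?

d→h

DFS from i (visiting each vertex's neighbors in the order listed); mark gray on enter, black on exit:
i gray
  f gray
    c gray
    c black
    h gray
      e gray
        d gray
          d→h: h is gray → back edge
First back edge: d → h.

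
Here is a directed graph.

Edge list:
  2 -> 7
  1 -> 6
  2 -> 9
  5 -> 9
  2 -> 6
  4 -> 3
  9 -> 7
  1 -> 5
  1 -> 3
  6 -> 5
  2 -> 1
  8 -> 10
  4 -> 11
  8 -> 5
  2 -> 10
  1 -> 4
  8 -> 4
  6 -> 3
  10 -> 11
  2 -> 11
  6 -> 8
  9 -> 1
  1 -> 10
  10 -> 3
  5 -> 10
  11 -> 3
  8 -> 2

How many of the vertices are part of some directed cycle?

A vertex is on a directed cycle iff it belongs to a strongly connected component of size ≥ 2 (or has a self-loop).
The vertices on cycles are {1, 2, 5, 6, 8, 9} — 6 in total.

6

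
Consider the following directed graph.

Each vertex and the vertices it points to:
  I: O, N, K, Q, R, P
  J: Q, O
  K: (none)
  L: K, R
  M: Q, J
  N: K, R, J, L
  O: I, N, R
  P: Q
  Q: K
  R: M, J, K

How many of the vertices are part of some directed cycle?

7

A vertex is on a directed cycle iff it belongs to a strongly connected component of size ≥ 2 (or has a self-loop).
The vertices on cycles are {I, J, L, M, N, O, R} — 7 in total.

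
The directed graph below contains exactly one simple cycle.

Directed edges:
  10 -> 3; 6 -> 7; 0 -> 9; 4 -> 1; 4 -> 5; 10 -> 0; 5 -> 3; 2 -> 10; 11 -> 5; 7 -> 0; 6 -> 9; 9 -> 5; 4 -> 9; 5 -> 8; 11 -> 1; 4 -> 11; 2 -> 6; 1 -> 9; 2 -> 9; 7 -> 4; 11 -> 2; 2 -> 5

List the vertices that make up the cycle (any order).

2, 4, 6, 7, 11

DFS with gray/black marking from 2:
2 gray
  6 gray
    9 gray
      5 gray
        8 gray
        8 black
        3 gray
        3 black
      5 black
    9 black
    7 gray
      0 gray
        0→9: 9 black — skip
      0 black
      4 gray
        4→9: 9 black — skip
        11 gray
          1 gray
            1→9: 9 black — skip
          1 black
          11→2: 2 is gray → back edge
Back edge closes the cycle 2 → 6 → 7 → 4 → 11 → 2; its vertices are {2, 4, 6, 7, 11}.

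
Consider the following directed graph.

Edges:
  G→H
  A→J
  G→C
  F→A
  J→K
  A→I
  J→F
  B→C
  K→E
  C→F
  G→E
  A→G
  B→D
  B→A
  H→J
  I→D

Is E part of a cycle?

E lies on a cycle iff there is a path from E back to itself.
Exploring from E, it never reaches itself; equivalently, its strongly connected component is a singleton.

No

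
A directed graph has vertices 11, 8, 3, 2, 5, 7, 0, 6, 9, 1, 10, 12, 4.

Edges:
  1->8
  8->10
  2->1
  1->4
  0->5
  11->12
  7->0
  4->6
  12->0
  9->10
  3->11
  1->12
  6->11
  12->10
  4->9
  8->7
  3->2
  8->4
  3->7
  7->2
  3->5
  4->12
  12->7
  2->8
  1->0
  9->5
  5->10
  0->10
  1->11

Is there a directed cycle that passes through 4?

4 is on a cycle iff 4 can reach itself via ≥1 edge.
4 → 12 → 7 → 2 → 1 → 4 — yes.

Yes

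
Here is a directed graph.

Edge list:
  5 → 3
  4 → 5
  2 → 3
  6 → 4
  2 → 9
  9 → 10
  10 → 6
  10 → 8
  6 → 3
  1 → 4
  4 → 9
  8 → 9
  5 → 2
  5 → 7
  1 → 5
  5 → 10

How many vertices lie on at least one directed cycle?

A vertex is on a directed cycle iff it belongs to a strongly connected component of size ≥ 2 (or has a self-loop).
The vertices on cycles are {2, 4, 5, 6, 8, 9, 10} — 7 in total.

7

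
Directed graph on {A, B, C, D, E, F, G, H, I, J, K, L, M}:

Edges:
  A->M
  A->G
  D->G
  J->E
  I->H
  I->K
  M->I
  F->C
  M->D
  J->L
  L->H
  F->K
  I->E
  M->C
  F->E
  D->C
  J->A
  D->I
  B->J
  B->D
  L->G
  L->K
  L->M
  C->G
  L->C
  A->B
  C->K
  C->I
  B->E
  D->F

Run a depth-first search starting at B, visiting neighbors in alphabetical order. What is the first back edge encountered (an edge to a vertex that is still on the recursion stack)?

A→B

DFS from B (visiting neighbors in alphabetical order); mark gray on enter, black on exit:
B gray
  D gray
    C gray
      G gray
      G black
      I gray
        E gray
        E black
        H gray
        H black
        K gray
        K black
      I black
      C→K: K black — skip
    C black
    F gray
      F→C: C black — skip
      F→E: E black — skip
      F→K: K black — skip
    F black
    D→G: G black — skip
    D→I: I black — skip
  D black
  B→E: E black — skip
  J gray
    A gray
      A→B: B is gray → back edge
First back edge: A → B.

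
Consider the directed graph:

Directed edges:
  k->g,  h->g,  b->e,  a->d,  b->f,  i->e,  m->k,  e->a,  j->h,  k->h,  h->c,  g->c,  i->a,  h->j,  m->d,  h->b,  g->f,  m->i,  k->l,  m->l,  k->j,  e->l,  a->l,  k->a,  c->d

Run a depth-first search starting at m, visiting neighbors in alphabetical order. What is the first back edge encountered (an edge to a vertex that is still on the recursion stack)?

DFS from m (visiting neighbors in alphabetical order); mark gray on enter, black on exit:
m gray
  d gray
  d black
  i gray
    a gray
      a→d: d black — skip
      l gray
      l black
    a black
    e gray
      e→a: a black — skip
      e→l: l black — skip
    e black
  i black
  k gray
    k→a: a black — skip
    g gray
      c gray
        c→d: d black — skip
      c black
      f gray
      f black
    g black
    h gray
      b gray
        b→e: e black — skip
        b→f: f black — skip
      b black
      h→c: c black — skip
      h→g: g black — skip
      j gray
        j→h: h is gray → back edge
First back edge: j → h.

j->h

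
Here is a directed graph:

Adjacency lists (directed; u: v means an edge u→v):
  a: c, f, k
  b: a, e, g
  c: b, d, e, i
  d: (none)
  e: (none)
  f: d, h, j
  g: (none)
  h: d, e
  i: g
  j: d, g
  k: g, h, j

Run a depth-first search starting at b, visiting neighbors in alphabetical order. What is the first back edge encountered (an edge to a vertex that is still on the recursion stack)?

c->b

DFS from b (visiting neighbors in alphabetical order); mark gray on enter, black on exit:
b gray
  a gray
    c gray
      c→b: b is gray → back edge
First back edge: c → b.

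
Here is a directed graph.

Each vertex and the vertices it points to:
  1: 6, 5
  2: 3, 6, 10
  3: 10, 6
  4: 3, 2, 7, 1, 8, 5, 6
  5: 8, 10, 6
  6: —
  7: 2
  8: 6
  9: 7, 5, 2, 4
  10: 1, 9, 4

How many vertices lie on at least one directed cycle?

8

A vertex is on a directed cycle iff it belongs to a strongly connected component of size ≥ 2 (or has a self-loop).
The vertices on cycles are {1, 2, 3, 4, 5, 7, 9, 10} — 8 in total.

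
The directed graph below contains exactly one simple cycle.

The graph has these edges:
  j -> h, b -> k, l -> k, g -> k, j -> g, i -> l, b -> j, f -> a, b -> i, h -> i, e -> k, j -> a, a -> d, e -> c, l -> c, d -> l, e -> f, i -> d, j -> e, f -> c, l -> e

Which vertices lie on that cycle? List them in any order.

a, d, e, f, l

DFS with gray/black marking from a:
a gray
  d gray
    l gray
      e gray
        c gray
        c black
        f gray
          f→c: c black — skip
          f→a: a is gray → back edge
Back edge closes the cycle a → d → l → e → f → a; its vertices are {a, d, e, f, l}.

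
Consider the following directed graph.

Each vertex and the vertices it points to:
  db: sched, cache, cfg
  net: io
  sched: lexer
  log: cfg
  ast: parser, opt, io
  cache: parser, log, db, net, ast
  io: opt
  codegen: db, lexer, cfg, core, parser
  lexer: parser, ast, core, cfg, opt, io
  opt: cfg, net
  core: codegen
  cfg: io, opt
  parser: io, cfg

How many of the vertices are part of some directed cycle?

10

A vertex is on a directed cycle iff it belongs to a strongly connected component of size ≥ 2 (or has a self-loop).
The vertices on cycles are {db, io, cfg, net, opt, core, cache, lexer, sched, codegen} — 10 in total.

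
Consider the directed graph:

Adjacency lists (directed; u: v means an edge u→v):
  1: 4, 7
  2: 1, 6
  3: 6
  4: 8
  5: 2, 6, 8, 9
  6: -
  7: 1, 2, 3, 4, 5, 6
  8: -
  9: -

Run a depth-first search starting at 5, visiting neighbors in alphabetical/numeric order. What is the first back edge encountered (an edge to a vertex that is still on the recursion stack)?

7->1

DFS from 5 (visiting neighbors in alphabetical/numeric order); mark gray on enter, black on exit:
5 gray
  2 gray
    1 gray
      4 gray
        8 gray
        8 black
      4 black
      7 gray
        7→1: 1 is gray → back edge
First back edge: 7 → 1.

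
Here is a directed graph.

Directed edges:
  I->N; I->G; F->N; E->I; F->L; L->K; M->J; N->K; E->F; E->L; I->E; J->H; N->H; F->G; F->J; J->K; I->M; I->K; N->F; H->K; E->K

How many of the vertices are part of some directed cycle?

A vertex is on a directed cycle iff it belongs to a strongly connected component of size ≥ 2 (or has a self-loop).
The vertices on cycles are {E, F, I, N} — 4 in total.

4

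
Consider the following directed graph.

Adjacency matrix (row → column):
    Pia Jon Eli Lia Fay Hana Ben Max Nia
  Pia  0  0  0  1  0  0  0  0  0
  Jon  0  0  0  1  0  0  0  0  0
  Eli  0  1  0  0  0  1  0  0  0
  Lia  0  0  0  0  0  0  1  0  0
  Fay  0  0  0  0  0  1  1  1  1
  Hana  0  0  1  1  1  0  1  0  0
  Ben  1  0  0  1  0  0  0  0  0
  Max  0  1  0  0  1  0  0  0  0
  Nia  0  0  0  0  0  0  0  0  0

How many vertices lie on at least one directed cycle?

A vertex is on a directed cycle iff it belongs to a strongly connected component of size ≥ 2 (or has a self-loop).
The vertices on cycles are {Ben, Eli, Fay, Lia, Max, Pia, Hana} — 7 in total.

7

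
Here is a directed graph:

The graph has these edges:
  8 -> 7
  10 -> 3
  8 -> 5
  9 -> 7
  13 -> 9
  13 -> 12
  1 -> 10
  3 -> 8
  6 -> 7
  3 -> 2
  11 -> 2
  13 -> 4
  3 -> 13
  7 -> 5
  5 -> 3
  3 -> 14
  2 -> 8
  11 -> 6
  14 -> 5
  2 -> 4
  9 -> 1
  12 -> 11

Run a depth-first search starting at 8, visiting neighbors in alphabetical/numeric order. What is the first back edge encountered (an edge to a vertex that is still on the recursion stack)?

DFS from 8 (visiting neighbors in alphabetical/numeric order); mark gray on enter, black on exit:
8 gray
  5 gray
    3 gray
      2 gray
        4 gray
        4 black
        2→8: 8 is gray → back edge
First back edge: 2 → 8.

2->8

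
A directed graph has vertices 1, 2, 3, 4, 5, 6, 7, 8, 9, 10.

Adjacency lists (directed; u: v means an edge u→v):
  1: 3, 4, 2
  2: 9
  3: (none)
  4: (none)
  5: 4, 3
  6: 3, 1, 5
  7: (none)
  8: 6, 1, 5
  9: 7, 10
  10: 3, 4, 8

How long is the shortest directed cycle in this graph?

5

For each vertex v, BFS finds the shortest path from v back to v.
The shortest such closed walk is 2 → 9 → 10 → 8 → 1 → 2, length 5.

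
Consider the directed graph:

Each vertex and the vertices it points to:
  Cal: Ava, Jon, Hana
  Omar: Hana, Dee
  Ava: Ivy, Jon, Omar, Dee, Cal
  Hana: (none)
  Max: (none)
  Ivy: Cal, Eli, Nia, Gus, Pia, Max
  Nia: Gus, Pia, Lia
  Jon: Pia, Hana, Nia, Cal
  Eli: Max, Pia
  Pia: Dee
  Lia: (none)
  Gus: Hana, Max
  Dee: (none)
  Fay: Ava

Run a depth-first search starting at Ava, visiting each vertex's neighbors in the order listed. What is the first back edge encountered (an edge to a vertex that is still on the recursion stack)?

Cal→Ava

DFS from Ava (visiting each vertex's neighbors in the order listed); mark gray on enter, black on exit:
Ava gray
  Ivy gray
    Cal gray
      Cal→Ava: Ava is gray → back edge
First back edge: Cal → Ava.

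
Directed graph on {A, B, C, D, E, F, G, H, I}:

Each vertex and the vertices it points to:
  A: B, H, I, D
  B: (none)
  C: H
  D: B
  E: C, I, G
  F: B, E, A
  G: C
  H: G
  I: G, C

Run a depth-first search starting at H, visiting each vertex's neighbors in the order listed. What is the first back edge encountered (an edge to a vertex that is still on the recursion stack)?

DFS from H (visiting each vertex's neighbors in the order listed); mark gray on enter, black on exit:
H gray
  G gray
    C gray
      C→H: H is gray → back edge
First back edge: C → H.

C→H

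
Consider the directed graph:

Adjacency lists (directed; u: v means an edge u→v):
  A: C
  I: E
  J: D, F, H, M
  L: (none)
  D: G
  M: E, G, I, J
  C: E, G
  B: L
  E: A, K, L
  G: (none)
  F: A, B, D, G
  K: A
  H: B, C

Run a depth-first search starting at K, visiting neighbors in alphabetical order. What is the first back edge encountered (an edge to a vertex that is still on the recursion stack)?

DFS from K (visiting neighbors in alphabetical order); mark gray on enter, black on exit:
K gray
  A gray
    C gray
      E gray
        E→A: A is gray → back edge
First back edge: E → A.

E→A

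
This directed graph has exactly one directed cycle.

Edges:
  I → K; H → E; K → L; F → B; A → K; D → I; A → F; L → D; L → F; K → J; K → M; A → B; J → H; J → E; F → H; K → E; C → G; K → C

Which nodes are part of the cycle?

D, I, K, L

DFS with gray/black marking from K:
K gray
  L gray
    D gray
      I gray
        I→K: K is gray → back edge
Back edge closes the cycle K → L → D → I → K; its vertices are {D, I, K, L}.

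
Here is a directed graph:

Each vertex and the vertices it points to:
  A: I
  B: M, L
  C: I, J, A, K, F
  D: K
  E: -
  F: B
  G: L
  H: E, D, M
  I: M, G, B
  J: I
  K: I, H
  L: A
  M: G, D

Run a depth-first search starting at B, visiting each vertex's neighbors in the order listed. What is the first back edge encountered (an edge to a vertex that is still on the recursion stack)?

I->M

DFS from B (visiting each vertex's neighbors in the order listed); mark gray on enter, black on exit:
B gray
  M gray
    G gray
      L gray
        A gray
          I gray
            I→M: M is gray → back edge
First back edge: I → M.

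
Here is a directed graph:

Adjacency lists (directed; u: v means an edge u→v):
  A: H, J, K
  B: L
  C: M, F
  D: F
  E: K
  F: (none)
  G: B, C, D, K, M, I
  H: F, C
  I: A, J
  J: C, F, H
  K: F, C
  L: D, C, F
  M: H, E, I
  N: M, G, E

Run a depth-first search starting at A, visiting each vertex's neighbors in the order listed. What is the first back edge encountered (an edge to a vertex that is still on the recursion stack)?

DFS from A (visiting each vertex's neighbors in the order listed); mark gray on enter, black on exit:
A gray
  H gray
    F gray
    F black
    C gray
      M gray
        M→H: H is gray → back edge
First back edge: M → H.

M->H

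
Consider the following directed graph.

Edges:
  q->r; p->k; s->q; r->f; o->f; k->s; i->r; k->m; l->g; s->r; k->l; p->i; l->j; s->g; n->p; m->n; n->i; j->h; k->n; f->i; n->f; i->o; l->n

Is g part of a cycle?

g lies on a cycle iff there is a path from g back to itself.
Exploring from g, it never reaches itself; equivalently, its strongly connected component is a singleton.

No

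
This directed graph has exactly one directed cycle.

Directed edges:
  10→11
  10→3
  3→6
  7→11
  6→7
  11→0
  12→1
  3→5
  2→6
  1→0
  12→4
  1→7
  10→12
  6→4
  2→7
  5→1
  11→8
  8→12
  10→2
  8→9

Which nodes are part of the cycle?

1, 7, 8, 11, 12

DFS with gray/black marking from 11:
11 gray
  8 gray
    12 gray
      1 gray
        0 gray
        0 black
        7 gray
          7→11: 11 is gray → back edge
Back edge closes the cycle 11 → 8 → 12 → 1 → 7 → 11; its vertices are {1, 7, 8, 11, 12}.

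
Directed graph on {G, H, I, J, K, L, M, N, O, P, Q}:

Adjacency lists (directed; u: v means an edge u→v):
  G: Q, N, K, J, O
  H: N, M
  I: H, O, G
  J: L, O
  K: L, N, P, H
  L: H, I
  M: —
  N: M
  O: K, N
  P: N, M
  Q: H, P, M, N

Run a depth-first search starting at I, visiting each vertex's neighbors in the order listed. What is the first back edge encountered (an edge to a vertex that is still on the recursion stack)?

DFS from I (visiting each vertex's neighbors in the order listed); mark gray on enter, black on exit:
I gray
  H gray
    N gray
      M gray
      M black
    N black
    H→M: M black — skip
  H black
  O gray
    K gray
      L gray
        L→H: H black — skip
        L→I: I is gray → back edge
First back edge: L → I.

L→I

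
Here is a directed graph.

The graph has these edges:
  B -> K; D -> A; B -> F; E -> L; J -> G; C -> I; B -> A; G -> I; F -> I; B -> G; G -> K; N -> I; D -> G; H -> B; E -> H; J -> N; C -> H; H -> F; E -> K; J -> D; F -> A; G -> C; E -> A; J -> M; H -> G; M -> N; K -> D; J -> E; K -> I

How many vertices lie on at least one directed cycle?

A vertex is on a directed cycle iff it belongs to a strongly connected component of size ≥ 2 (or has a self-loop).
The vertices on cycles are {B, C, D, G, H, K} — 6 in total.

6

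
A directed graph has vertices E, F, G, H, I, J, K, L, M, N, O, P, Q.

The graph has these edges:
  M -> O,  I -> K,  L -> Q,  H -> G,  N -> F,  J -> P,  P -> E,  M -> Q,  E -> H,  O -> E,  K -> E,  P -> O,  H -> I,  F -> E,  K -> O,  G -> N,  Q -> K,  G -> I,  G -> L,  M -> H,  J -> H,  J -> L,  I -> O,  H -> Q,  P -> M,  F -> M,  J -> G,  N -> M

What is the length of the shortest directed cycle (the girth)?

For each vertex v, BFS finds the shortest path from v back to v.
The shortest such closed walk is H → G → N → M → H, length 4.

4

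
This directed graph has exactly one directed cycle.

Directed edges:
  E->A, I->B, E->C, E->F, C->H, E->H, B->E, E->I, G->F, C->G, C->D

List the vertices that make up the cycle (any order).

B, E, I

DFS with gray/black marking from E:
E gray
  F gray
  F black
  I gray
    B gray
      B→E: E is gray → back edge
Back edge closes the cycle E → I → B → E; its vertices are {B, E, I}.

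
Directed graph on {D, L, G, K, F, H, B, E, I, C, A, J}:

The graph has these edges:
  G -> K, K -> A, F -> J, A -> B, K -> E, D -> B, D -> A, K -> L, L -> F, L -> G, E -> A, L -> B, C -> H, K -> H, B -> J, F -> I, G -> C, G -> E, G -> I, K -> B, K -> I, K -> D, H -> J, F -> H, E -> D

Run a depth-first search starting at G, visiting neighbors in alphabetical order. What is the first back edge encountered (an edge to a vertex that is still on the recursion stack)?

L->G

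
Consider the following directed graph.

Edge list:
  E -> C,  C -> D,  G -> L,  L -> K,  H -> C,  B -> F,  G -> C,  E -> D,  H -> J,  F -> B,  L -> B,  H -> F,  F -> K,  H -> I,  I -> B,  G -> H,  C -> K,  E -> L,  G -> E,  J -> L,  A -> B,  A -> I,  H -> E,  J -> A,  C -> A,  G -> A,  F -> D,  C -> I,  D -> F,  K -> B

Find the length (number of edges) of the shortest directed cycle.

For each vertex v, BFS finds the shortest path from v back to v.
The shortest such closed walk is D → F → D, length 2.

2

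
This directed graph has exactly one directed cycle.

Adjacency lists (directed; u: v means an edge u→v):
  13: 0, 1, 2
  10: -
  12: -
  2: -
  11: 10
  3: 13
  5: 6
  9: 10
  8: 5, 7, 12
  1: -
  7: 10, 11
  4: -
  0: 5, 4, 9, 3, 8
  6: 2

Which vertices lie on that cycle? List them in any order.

DFS with gray/black marking from 13:
13 gray
  0 gray
    5 gray
      6 gray
        2 gray
        2 black
      6 black
    5 black
    4 gray
    4 black
    9 gray
      10 gray
      10 black
    9 black
    3 gray
      3→13: 13 is gray → back edge
Back edge closes the cycle 13 → 0 → 3 → 13; its vertices are {0, 3, 13}.

0, 3, 13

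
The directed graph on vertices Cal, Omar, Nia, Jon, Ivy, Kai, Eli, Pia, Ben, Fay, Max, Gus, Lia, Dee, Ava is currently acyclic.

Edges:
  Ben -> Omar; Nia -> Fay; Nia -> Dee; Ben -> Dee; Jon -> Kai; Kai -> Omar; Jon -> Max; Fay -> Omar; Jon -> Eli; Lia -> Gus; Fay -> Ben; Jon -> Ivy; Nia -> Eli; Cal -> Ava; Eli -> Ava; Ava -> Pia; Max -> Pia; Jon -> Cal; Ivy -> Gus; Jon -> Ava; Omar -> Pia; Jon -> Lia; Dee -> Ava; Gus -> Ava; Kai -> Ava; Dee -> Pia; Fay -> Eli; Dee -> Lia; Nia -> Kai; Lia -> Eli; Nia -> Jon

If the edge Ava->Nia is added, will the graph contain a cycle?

Adding Ava→Nia creates a cycle iff Nia can already reach Ava.
Path from Nia: Nia → Jon → Ava.
So Nia → … → Ava → Nia is a cycle.

Yes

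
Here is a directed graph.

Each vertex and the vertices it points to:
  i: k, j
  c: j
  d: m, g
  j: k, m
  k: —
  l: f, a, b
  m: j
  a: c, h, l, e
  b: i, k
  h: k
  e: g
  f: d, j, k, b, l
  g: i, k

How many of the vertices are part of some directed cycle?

5

A vertex is on a directed cycle iff it belongs to a strongly connected component of size ≥ 2 (or has a self-loop).
The vertices on cycles are {a, f, j, l, m} — 5 in total.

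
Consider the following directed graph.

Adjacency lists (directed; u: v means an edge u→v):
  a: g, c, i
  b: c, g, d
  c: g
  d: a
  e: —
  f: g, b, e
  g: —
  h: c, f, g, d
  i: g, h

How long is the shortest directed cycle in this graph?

For each vertex v, BFS finds the shortest path from v back to v.
The shortest such closed walk is h → d → a → i → h, length 4.

4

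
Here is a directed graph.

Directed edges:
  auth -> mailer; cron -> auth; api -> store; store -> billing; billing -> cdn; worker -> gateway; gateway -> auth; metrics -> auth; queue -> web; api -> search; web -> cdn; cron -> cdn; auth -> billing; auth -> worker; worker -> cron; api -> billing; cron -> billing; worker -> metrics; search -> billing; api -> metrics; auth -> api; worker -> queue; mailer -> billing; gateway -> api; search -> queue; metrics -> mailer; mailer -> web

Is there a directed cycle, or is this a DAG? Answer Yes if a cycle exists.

DFS with white/gray/black marking, starting from gateway:
gateway gray
  auth gray
    billing gray
      cdn gray
      cdn black
    billing black
    worker gray
      queue gray
        web gray
          web→cdn: cdn black — skip
        web black
      queue black
      worker→gateway: gateway is gray → back edge
Back edge found, so a cycle exists: gateway → auth → worker → gateway.

Yes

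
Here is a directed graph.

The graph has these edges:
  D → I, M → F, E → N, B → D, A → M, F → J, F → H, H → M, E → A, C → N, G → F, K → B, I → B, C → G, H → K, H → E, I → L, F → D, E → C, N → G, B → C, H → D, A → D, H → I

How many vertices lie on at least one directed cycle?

12

A vertex is on a directed cycle iff it belongs to a strongly connected component of size ≥ 2 (or has a self-loop).
The vertices on cycles are {A, B, C, D, E, F, G, H, I, K, M, N} — 12 in total.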